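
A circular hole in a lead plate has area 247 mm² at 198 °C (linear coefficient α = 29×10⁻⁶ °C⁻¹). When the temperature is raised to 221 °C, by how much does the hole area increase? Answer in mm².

Area coefficient ≈ 2α; |ΔT| = 23 K
ΔA = 2αA₀ΔT = 2(29×10⁻⁶)(247)(23) = 0.329 mm²

ΔA = 0.329 mm²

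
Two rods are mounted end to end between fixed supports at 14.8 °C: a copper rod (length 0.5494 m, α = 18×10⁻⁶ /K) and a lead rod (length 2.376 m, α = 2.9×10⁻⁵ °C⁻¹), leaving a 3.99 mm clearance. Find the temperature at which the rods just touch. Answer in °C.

T = 65.4 °C

α₁L₁ = 9.8892×10⁻⁶ m/K, α₂L₂ = 6.8904×10⁻⁵ m/K → total 7.87932×10⁻⁵ m/K
ΔT = g/(α₁L₁+α₂L₂) = 3.99×10⁻³ / 7.87932×10⁻⁵ = 50.639 K
T = 14.8 + 50.639 = 65.439 °C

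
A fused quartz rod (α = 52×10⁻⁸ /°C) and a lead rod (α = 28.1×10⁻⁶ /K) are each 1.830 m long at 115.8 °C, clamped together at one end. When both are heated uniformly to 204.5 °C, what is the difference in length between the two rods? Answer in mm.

ΔT = 88.7 K
fused quartz: ΔL = 52×10⁻⁸ × 1.830 m × 88.7 = 8.4407×10⁻⁵ m = 0.084407 mm
lead: ΔL = 28.1×10⁻⁶ × 1.830 m × 88.7 = 4.5612×10⁻³ m = 4.5612 mm
difference = 4.5612 − 0.084407 = 4.476793 mm

4.48 mm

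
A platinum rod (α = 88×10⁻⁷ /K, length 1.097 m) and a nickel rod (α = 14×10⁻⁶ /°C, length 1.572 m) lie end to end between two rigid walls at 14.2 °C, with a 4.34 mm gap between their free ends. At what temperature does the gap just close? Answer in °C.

T = 151 °C

α₁L₁ = 9.6536×10⁻⁶ m/K, α₂L₂ = 2.2008×10⁻⁵ m/K → total 3.16616×10⁻⁵ m/K
ΔT = g/(α₁L₁+α₂L₂) = 4.34×10⁻³ / 3.16616×10⁻⁵ = 137.07 K
T = 14.2 + 137.07 = 151.27 °C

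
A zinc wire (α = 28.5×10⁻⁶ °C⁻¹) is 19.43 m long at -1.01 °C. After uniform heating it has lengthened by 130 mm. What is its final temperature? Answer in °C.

ΔL = αL₀ΔT ⇒ ΔT = ΔL / (αL₀)
ΔT = 130×10⁻³ m / (28.5×10⁻⁶ × 19.43 m) = 234.76 K
T = -1.01 + 234.76 = 233.75 °C

T = 234 °C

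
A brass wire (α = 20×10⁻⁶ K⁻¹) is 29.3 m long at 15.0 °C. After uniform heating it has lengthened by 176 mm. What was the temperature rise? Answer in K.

ΔT = 300 K

ΔL = αL₀ΔT ⇒ ΔT = ΔL / (αL₀)
ΔT = 176×10⁻³ m / (20×10⁻⁶ × 29.3 m) = 300.34 K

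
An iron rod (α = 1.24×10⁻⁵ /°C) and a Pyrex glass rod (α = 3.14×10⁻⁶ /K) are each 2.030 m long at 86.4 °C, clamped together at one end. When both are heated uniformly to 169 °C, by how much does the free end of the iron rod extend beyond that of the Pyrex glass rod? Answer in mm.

ΔT = 82.6 K
iron: ΔL = 1.24×10⁻⁵ × 2.030 m × 82.6 = 2.0792×10⁻³ m = 2.0792 mm
Pyrex glass: ΔL = 3.14×10⁻⁶ × 2.030 m × 82.6 = 5.2651×10⁻⁴ m = 0.52651 mm
difference = 2.0792 − 0.52651 = 1.55269 mm

1.55 mm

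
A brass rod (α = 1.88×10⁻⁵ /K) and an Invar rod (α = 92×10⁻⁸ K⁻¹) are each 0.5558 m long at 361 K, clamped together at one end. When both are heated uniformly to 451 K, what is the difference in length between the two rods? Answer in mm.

0.894 mm

ΔT = 90 K
brass: ΔL = 1.88×10⁻⁵ × 0.5558 m × 90 = 9.4041×10⁻⁴ m = 0.94041 mm
Invar: ΔL = 92×10⁻⁸ × 0.5558 m × 90 = 4.6020×10⁻⁵ m = 0.046020 mm
difference = 0.94041 − 0.046020 = 0.89439 mm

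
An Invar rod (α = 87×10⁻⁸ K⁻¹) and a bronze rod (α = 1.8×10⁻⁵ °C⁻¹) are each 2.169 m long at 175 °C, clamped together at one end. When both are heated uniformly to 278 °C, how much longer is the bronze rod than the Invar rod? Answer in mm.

ΔT = 103 K
Invar: ΔL = 87×10⁻⁸ × 2.169 m × 103 = 1.9436×10⁻⁴ m = 0.19436 mm
bronze: ΔL = 1.8×10⁻⁵ × 2.169 m × 103 = 4.0213×10⁻³ m = 4.0213 mm
difference = 4.0213 − 0.19436 = 3.82694 mm

3.83 mm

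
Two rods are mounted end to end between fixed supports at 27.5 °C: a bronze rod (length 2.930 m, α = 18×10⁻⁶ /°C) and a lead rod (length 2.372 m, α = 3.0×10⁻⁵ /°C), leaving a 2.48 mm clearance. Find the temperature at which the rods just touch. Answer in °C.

T = 47.5 °C

Gap closes when ΔL₁ + ΔL₂ = 2.48 mm = 2.48×10⁻³ m
(α₁L₁ + α₂L₂)ΔT = g
α₁L₁ + α₂L₂ = 18×10⁻⁶×2.930 + 3.0×10⁻⁵×2.372 = 1.239×10⁻⁴ m/K
ΔT = 2.48×10⁻³ / 1.239×10⁻⁴ = 20.016 K
T = 27.5 + 20.016 = 47.516 °C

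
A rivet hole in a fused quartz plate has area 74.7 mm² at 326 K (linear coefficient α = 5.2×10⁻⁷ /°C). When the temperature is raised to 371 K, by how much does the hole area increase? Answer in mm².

Area coefficient ≈ 2α; |ΔT| = 45 K
ΔA = 2αA₀ΔT = 2(5.2×10⁻⁷)(74.7)(45) = 3.50×10⁻³ mm²

ΔA = 0.00350 mm²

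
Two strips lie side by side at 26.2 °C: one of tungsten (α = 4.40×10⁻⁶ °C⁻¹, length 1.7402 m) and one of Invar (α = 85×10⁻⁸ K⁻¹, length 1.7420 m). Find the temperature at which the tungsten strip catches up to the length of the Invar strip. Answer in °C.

T = 317.6 °C

L₁(1 + α₁ΔT) = L₂(1 + α₂ΔT) ⇒ ΔT = (L₂ − L₁)/(α₁L₁ − α₂L₂)
L₂ − L₁ = 1.7420 − 1.7402 = 1.80×10⁻³ m
α₁L₁ − α₂L₂ = 4.40×10⁻⁶×1.7402 − 85×10⁻⁸×1.7420 = 6.17618×10⁻⁶ m/K
ΔT = 1.80×10⁻³ / 6.17618×10⁻⁶ = 291.442 K
T = 26.2 + 291.442 = 317.642 °C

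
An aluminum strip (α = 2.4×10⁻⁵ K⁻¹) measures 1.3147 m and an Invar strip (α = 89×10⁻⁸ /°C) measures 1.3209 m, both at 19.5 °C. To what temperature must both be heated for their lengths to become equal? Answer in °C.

L₁(1 + α₁ΔT) = L₂(1 + α₂ΔT) ⇒ ΔT = (L₂ − L₁)/(α₁L₁ − α₂L₂)
L₂ − L₁ = 1.3209 − 1.3147 = 6.20×10⁻³ m
α₁L₁ − α₂L₂ = 2.4×10⁻⁵×1.3147 − 89×10⁻⁸×1.3209 = 3.0377199×10⁻⁵ m/K
ΔT = 6.20×10⁻³ / 3.0377199×10⁻⁵ = 204.100 K
T = 19.5 + 204.100 = 223.600 °C

T = 223.6 °C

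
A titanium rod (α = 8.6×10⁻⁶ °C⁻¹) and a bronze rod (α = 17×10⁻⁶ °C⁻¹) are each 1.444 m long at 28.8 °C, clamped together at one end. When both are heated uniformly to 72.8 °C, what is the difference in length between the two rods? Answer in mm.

0.534 mm

ΔT = 44.0 K
titanium: ΔL = 8.6×10⁻⁶ × 1.444 m × 44.0 = 5.4641×10⁻⁴ m = 0.54641 mm
bronze: ΔL = 17×10⁻⁶ × 1.444 m × 44.0 = 1.0801×10⁻³ m = 1.0801 mm
difference = 1.0801 − 0.54641 = 0.53369 mm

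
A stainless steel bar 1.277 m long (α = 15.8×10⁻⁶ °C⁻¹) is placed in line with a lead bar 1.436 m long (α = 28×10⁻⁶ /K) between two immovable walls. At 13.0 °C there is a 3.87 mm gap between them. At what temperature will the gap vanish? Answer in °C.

T = 77.1 °C

α₁L₁ = 2.01766×10⁻⁵ m/K, α₂L₂ = 4.0208×10⁻⁵ m/K → total 6.03846×10⁻⁵ m/K
ΔT = g/(α₁L₁+α₂L₂) = 3.87×10⁻³ / 6.03846×10⁻⁵ = 64.089 K
T = 13.0 + 64.089 = 77.089 °C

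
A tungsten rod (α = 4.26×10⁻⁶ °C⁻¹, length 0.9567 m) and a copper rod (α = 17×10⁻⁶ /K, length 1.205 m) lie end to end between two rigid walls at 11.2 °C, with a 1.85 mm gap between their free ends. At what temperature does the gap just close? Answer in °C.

Gap closes when ΔL₁ + ΔL₂ = 1.85 mm = 1.85×10⁻³ m
(α₁L₁ + α₂L₂)ΔT = g
α₁L₁ + α₂L₂ = 4.26×10⁻⁶×0.9567 + 17×10⁻⁶×1.205 = 2.4560542×10⁻⁵ m/K
ΔT = 1.85×10⁻³ / 2.4560542×10⁻⁵ = 75.324 K
T = 11.2 + 75.324 = 86.524 °C

T = 86.5 °C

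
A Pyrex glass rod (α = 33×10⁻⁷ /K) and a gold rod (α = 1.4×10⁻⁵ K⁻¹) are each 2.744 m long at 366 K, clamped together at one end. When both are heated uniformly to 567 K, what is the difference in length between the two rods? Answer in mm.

5.90 mm

ΔT = 201 K
Pyrex glass: ΔL = 33×10⁻⁷ × 2.744 m × 201 = 1.8201×10⁻³ m = 1.8201 mm
gold: ΔL = 1.4×10⁻⁵ × 2.744 m × 201 = 7.7216×10⁻³ m = 7.7216 mm
difference = 7.7216 − 1.8201 = 5.9015 mm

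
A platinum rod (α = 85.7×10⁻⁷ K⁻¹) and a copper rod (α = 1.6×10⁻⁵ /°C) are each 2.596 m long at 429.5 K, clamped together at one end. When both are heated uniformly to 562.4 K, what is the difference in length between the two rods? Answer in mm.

2.56 mm

ΔT = 132.9 K
platinum: ΔL = 85.7×10⁻⁷ × 2.596 m × 132.9 = 2.9567×10⁻³ m = 2.9567 mm
copper: ΔL = 1.6×10⁻⁵ × 2.596 m × 132.9 = 5.5201×10⁻³ m = 5.5201 mm
difference = 5.5201 − 2.9567 = 2.5634 mm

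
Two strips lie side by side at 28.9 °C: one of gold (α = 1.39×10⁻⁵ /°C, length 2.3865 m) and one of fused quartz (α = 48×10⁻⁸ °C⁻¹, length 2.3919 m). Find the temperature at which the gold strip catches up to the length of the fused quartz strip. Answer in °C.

Equal length when α₁L₁ΔT − α₂L₂ΔT = L₂ − L₁ = 5.40×10⁻³ m
α₁L₁ = 3.317235×10⁻⁵, α₂L₂ = 1.148112×10⁻⁶ → Δ(αL) = 3.2024238×10⁻⁵ m/K
ΔT = 5.40×10⁻³ / 3.2024238×10⁻⁵ = 168.622 K, so T = 28.9 + 168.622 = 197.522 °C

T = 197.5 °C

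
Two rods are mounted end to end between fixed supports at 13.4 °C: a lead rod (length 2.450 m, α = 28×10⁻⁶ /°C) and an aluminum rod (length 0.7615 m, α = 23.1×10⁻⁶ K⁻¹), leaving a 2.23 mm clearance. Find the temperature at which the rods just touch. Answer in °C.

Gap closes when ΔL₁ + ΔL₂ = 2.23 mm = 2.23×10⁻³ m
(α₁L₁ + α₂L₂)ΔT = g
α₁L₁ + α₂L₂ = 28×10⁻⁶×2.450 + 23.1×10⁻⁶×0.7615 = 8.619065×10⁻⁵ m/K
ΔT = 2.23×10⁻³ / 8.619065×10⁻⁵ = 25.873 K
T = 13.4 + 25.873 = 39.273 °C

T = 39.3 °C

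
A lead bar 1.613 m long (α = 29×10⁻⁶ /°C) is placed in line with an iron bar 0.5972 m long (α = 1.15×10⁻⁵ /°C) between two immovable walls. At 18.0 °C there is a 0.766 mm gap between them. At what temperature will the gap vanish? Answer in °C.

T = 32.3 °C

Gap closes when ΔL₁ + ΔL₂ = 0.766 mm = 7.66×10⁻⁴ m
(α₁L₁ + α₂L₂)ΔT = g
α₁L₁ + α₂L₂ = 29×10⁻⁶×1.613 + 1.15×10⁻⁵×0.5972 = 5.36448×10⁻⁵ m/K
ΔT = 7.66×10⁻⁴ / 5.36448×10⁻⁵ = 14.279 K
T = 18.0 + 14.279 = 32.279 °C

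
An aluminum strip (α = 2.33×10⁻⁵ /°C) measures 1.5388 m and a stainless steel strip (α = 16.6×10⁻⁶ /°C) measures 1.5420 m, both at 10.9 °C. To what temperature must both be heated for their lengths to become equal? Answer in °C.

T = 322.9 °C

Equal length when α₁L₁ΔT − α₂L₂ΔT = L₂ − L₁ = 3.20×10⁻³ m
α₁L₁ = 3.585404×10⁻⁵, α₂L₂ = 2.55972×10⁻⁵ → Δ(αL) = 1.025684×10⁻⁵ m/K
ΔT = 3.20×10⁻³ / 1.025684×10⁻⁵ = 311.987 K, so T = 10.9 + 311.987 = 322.887 °C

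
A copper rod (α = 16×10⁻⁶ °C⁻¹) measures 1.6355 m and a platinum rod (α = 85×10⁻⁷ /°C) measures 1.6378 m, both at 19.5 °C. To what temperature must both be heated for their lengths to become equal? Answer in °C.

L₁(1 + α₁ΔT) = L₂(1 + α₂ΔT) ⇒ ΔT = (L₂ − L₁)/(α₁L₁ − α₂L₂)
L₂ − L₁ = 1.6378 − 1.6355 = 2.30×10⁻³ m
α₁L₁ − α₂L₂ = 16×10⁻⁶×1.6355 − 85×10⁻⁷×1.6378 = 1.22467×10⁻⁵ m/K
ΔT = 2.30×10⁻³ / 1.22467×10⁻⁵ = 187.806 K
T = 19.5 + 187.806 = 207.306 °C

T = 207.3 °C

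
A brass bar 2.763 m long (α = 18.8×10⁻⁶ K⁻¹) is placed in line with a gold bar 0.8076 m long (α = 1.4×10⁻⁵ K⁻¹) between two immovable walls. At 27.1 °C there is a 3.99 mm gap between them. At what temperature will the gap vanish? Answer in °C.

α₁L₁ = 5.19444×10⁻⁵ m/K, α₂L₂ = 1.13064×10⁻⁵ m/K → total 6.32508×10⁻⁵ m/K
ΔT = g/(α₁L₁+α₂L₂) = 3.99×10⁻³ / 6.32508×10⁻⁵ = 63.082 K
T = 27.1 + 63.082 = 90.182 °C

T = 90.2 °C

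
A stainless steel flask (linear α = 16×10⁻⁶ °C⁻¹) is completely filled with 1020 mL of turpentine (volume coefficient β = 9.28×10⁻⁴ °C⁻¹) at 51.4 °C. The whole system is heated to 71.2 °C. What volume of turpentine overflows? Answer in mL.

17.8 mL

The flask also expands: β_container ≈ 3α = 4.8×10⁻⁵ /K
Net overflow = V₀(β_liq − 3α_cont)ΔT
β − 3α = 9.28×10⁻⁴ − 4.8×10⁻⁵ = 8.80×10⁻⁴ /K; ΔT = 19.8 K
ΔV = 1020 × 8.80×10⁻⁴ × 19.8 = 17.8 mL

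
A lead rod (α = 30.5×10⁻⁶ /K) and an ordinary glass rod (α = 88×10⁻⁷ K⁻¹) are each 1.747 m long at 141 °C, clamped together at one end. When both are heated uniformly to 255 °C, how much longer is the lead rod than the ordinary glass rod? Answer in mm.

4.32 mm

ΔT = 114 K
lead: ΔL = 30.5×10⁻⁶ × 1.747 m × 114 = 6.0743×10⁻³ m = 6.0743 mm
ordinary glass: ΔL = 88×10⁻⁷ × 1.747 m × 114 = 1.7526×10⁻³ m = 1.7526 mm
difference = 6.0743 − 1.7526 = 4.3217 mm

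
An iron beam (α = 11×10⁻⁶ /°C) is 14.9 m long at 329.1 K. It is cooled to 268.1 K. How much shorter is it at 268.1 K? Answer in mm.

|ΔT| = |268.1 − 329.1| = 61.0 K
ΔL = αL₀ΔT = (11×10⁻⁶)(14.9)(61.0) = 1.00×10⁻² m

ΔL = 10.0 mm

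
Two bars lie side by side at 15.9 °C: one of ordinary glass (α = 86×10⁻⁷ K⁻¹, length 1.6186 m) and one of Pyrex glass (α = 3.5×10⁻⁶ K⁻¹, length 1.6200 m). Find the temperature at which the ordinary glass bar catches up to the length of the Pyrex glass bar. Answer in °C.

T = 185.6 °C

Equal length when α₁L₁ΔT − α₂L₂ΔT = L₂ − L₁ = 1.40×10⁻³ m
α₁L₁ = 1.391996×10⁻⁵, α₂L₂ = 5.670×10⁻⁶ → Δ(αL) = 8.24996×10⁻⁶ m/K
ΔT = 1.40×10⁻³ / 8.24996×10⁻⁶ = 169.698 K, so T = 15.9 + 169.698 = 185.598 °C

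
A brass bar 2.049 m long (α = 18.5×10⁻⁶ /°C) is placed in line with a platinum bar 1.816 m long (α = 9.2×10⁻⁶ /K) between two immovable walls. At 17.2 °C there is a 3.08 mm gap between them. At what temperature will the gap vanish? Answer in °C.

T = 73.6 °C

Gap closes when ΔL₁ + ΔL₂ = 3.08 mm = 3.08×10⁻³ m
(α₁L₁ + α₂L₂)ΔT = g
α₁L₁ + α₂L₂ = 18.5×10⁻⁶×2.049 + 9.2×10⁻⁶×1.816 = 5.46137×10⁻⁵ m/K
ΔT = 3.08×10⁻³ / 5.46137×10⁻⁵ = 56.396 K
T = 17.2 + 56.396 = 73.596 °C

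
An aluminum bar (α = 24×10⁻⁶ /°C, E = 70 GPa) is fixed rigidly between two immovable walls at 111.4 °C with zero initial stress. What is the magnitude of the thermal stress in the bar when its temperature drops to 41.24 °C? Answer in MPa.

σ = 118 MPa

Fully constrained: the free strain ε = αΔT is blocked, so σ = Eε = EαΔT.
|ΔT| = 70.16 K
σ = 70.0×10⁹ × 24×10⁻⁶ × 70.16 = 1.18×10⁸ Pa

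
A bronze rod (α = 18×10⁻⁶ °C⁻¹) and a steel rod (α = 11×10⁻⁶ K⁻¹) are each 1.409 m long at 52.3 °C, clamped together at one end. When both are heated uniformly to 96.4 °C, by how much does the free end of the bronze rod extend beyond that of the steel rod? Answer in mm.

ΔT = 44.1 K
bronze: ΔL = 18×10⁻⁶ × 1.409 m × 44.1 = 1.1185×10⁻³ m = 1.1185 mm
steel: ΔL = 11×10⁻⁶ × 1.409 m × 44.1 = 6.8351×10⁻⁴ m = 0.68351 mm
difference = 1.1185 − 0.68351 = 0.43499 mm

0.435 mm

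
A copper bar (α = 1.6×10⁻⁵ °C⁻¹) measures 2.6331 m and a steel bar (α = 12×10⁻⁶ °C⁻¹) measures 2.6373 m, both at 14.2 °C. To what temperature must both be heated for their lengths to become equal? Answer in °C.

T = 414.9 °C

L₁(1 + α₁ΔT) = L₂(1 + α₂ΔT) ⇒ ΔT = (L₂ − L₁)/(α₁L₁ − α₂L₂)
L₂ − L₁ = 2.6373 − 2.6331 = 4.20×10⁻³ m
α₁L₁ − α₂L₂ = 1.6×10⁻⁵×2.6331 − 12×10⁻⁶×2.6373 = 1.0482×10⁻⁵ m/K
ΔT = 4.20×10⁻³ / 1.0482×10⁻⁵ = 400.687 K
T = 14.2 + 400.687 = 414.887 °C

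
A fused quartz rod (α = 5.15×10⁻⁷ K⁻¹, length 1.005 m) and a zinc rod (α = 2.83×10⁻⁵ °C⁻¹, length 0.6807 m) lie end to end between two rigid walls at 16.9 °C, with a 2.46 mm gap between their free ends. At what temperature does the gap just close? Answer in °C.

α₁L₁ = 5.17575×10⁻⁷ m/K, α₂L₂ = 1.926381×10⁻⁵ m/K → total 1.9781385×10⁻⁵ m/K
ΔT = g/(α₁L₁+α₂L₂) = 2.46×10⁻³ / 1.9781385×10⁻⁵ = 124.36 K
T = 16.9 + 124.36 = 141.26 °C

T = 141 °C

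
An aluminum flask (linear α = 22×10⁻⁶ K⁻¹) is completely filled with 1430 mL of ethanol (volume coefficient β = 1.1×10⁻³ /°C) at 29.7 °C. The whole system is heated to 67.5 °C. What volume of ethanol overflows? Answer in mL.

55.9 mL

The flask also expands: β_container ≈ 3α = 6.6×10⁻⁵ /K
Net overflow = V₀(β_liq − 3α_cont)ΔT
β − 3α = 1.10×10⁻³ − 6.6×10⁻⁵ = 1.034×10⁻³ /K; ΔT = 37.8 K
ΔV = 1430 × 1.034×10⁻³ × 37.8 = 55.9 mL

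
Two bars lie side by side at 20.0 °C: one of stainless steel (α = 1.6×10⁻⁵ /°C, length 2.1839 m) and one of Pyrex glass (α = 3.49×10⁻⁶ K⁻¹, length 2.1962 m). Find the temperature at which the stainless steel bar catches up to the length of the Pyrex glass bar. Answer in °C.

T = 470.9 °C

L₁(1 + α₁ΔT) = L₂(1 + α₂ΔT) ⇒ ΔT = (L₂ − L₁)/(α₁L₁ − α₂L₂)
L₂ − L₁ = 2.1962 − 2.1839 = 1.23×10⁻² m
α₁L₁ − α₂L₂ = 1.6×10⁻⁵×2.1839 − 3.49×10⁻⁶×2.1962 = 2.7277662×10⁻⁵ m/K
ΔT = 1.23×10⁻² / 2.7277662×10⁻⁵ = 450.918 K
T = 20.0 + 450.918 = 470.918 °C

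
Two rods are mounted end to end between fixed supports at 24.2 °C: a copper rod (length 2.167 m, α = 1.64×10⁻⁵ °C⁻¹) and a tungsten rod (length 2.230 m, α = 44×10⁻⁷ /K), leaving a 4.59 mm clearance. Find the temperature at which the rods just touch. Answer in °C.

T = 125 °C

α₁L₁ = 3.55388×10⁻⁵ m/K, α₂L₂ = 9.812×10⁻⁶ m/K → total 4.53508×10⁻⁵ m/K
ΔT = g/(α₁L₁+α₂L₂) = 4.59×10⁻³ / 4.53508×10⁻⁵ = 101.21 K
T = 24.2 + 101.21 = 125.41 °C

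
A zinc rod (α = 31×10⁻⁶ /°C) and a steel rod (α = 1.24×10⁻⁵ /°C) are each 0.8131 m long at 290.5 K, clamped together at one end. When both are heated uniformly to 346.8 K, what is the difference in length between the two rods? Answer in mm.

ΔT = 56.3 K
zinc: ΔL = 31×10⁻⁶ × 0.8131 m × 56.3 = 1.4191×10⁻³ m = 1.4191 mm
steel: ΔL = 1.24×10⁻⁵ × 0.8131 m × 56.3 = 5.6764×10⁻⁴ m = 0.56764 mm
difference = 1.4191 − 0.56764 = 0.85146 mm

0.851 mm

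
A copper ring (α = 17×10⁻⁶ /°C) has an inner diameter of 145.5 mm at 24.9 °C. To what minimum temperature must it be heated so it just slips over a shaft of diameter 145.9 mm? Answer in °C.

Required Δd = 145.9 − 145.5 = 0.4 mm
Δd = αd₀ΔT ⇒ ΔT = Δd/(αd₀) = 0.4 / (17×10⁻⁶ × 145.5) = 161.71 K
T_min = 24.9 + 161.71 = 186.61 °C

T = 187 °C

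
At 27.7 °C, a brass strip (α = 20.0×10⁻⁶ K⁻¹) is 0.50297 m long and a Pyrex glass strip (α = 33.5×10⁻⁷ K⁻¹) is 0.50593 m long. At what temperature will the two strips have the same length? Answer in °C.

T = 381.6 °C

Equal length when α₁L₁ΔT − α₂L₂ΔT = L₂ − L₁ = 2.96×10⁻³ m
α₁L₁ = 1.00594×10⁻⁵, α₂L₂ = 1.6948655×10⁻⁶ → Δ(αL) = 8.3645345×10⁻⁶ m/K
ΔT = 2.96×10⁻³ / 8.3645345×10⁻⁶ = 353.875 K, so T = 27.7 + 353.875 = 381.575 °C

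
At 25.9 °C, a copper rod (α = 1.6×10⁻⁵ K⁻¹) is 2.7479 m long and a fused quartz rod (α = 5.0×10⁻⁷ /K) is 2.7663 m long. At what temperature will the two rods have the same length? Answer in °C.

L₁(1 + α₁ΔT) = L₂(1 + α₂ΔT) ⇒ ΔT = (L₂ − L₁)/(α₁L₁ − α₂L₂)
L₂ − L₁ = 2.7663 − 2.7479 = 1.84×10⁻² m
α₁L₁ − α₂L₂ = 1.6×10⁻⁵×2.7479 − 5.0×10⁻⁷×2.7663 = 4.258325×10⁻⁵ m/K
ΔT = 1.84×10⁻² / 4.258325×10⁻⁵ = 432.095 K
T = 25.9 + 432.095 = 457.995 °C

T = 458.0 °C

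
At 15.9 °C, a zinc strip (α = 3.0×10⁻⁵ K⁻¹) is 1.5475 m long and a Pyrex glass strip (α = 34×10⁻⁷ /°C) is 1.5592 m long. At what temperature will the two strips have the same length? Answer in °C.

L₁(1 + α₁ΔT) = L₂(1 + α₂ΔT) ⇒ ΔT = (L₂ − L₁)/(α₁L₁ − α₂L₂)
L₂ − L₁ = 1.5592 − 1.5475 = 1.17×10⁻² m
α₁L₁ − α₂L₂ = 3.0×10⁻⁵×1.5475 − 34×10⁻⁷×1.5592 = 4.112372×10⁻⁵ m/K
ΔT = 1.17×10⁻² / 4.112372×10⁻⁵ = 284.507 K
T = 15.9 + 284.507 = 300.407 °C

T = 300.4 °C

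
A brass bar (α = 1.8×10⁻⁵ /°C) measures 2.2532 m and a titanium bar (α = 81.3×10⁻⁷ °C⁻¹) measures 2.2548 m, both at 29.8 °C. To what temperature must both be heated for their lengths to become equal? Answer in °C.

T = 101.8 °C

L₁(1 + α₁ΔT) = L₂(1 + α₂ΔT) ⇒ ΔT = (L₂ − L₁)/(α₁L₁ − α₂L₂)
L₂ − L₁ = 2.2548 − 2.2532 = 1.60×10⁻³ m
α₁L₁ − α₂L₂ = 1.8×10⁻⁵×2.2532 − 81.3×10⁻⁷×2.2548 = 2.2226076×10⁻⁵ m/K
ΔT = 1.60×10⁻³ / 2.2226076×10⁻⁵ = 71.988 K
T = 29.8 + 71.988 = 101.788 °C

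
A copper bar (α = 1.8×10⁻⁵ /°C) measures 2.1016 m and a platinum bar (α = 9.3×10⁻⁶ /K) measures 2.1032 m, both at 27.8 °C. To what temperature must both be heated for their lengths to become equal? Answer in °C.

T = 115.4 °C

Equal length when α₁L₁ΔT − α₂L₂ΔT = L₂ − L₁ = 1.60×10⁻³ m
α₁L₁ = 3.78288×10⁻⁵, α₂L₂ = 1.955976×10⁻⁵ → Δ(αL) = 1.826904×10⁻⁵ m/K
ΔT = 1.60×10⁻³ / 1.826904×10⁻⁵ = 87.580 K, so T = 27.8 + 87.580 = 115.380 °C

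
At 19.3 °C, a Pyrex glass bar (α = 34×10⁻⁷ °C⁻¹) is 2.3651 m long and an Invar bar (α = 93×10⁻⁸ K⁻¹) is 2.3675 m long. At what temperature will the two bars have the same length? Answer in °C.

T = 430.3 °C

Equal length when α₁L₁ΔT − α₂L₂ΔT = L₂ − L₁ = 2.40×10⁻³ m
α₁L₁ = 8.04134×10⁻⁶, α₂L₂ = 2.201775×10⁻⁶ → Δ(αL) = 5.839565×10⁻⁶ m/K
ΔT = 2.40×10⁻³ / 5.839565×10⁻⁶ = 410.990 K, so T = 19.3 + 410.990 = 430.290 °C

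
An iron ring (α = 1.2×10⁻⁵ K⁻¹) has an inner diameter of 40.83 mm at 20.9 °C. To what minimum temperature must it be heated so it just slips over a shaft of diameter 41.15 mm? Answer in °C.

T = 674 °C

Required Δd = 41.15 − 40.83 = 0.32 mm
Δd = αd₀ΔT ⇒ ΔT = Δd/(αd₀) = 0.32 / (1.2×10⁻⁵ × 40.83) = 653.11 K
T_min = 20.9 + 653.11 = 674.01 °C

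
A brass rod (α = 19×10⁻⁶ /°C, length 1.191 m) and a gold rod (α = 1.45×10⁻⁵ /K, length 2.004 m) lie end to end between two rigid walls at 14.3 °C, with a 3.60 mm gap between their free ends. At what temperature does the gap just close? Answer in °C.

T = 84.0 °C

α₁L₁ = 2.2629×10⁻⁵ m/K, α₂L₂ = 2.9058×10⁻⁵ m/K → total 5.1687×10⁻⁵ m/K
ΔT = g/(α₁L₁+α₂L₂) = 3.60×10⁻³ / 5.1687×10⁻⁵ = 69.650 K
T = 14.3 + 69.650 = 83.950 °C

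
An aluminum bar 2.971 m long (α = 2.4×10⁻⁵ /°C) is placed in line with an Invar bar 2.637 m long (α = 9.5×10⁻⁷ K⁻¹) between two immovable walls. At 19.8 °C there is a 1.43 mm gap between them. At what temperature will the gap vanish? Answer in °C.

Gap closes when ΔL₁ + ΔL₂ = 1.43 mm = 1.43×10⁻³ m
(α₁L₁ + α₂L₂)ΔT = g
α₁L₁ + α₂L₂ = 2.4×10⁻⁵×2.971 + 9.5×10⁻⁷×2.637 = 7.380915×10⁻⁵ m/K
ΔT = 1.43×10⁻³ / 7.380915×10⁻⁵ = 19.374 K
T = 19.8 + 19.374 = 39.174 °C

T = 39.2 °C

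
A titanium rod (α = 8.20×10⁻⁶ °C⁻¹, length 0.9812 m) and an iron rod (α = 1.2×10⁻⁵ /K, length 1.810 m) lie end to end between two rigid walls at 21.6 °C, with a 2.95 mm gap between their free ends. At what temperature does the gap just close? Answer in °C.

T = 121 °C

Gap closes when ΔL₁ + ΔL₂ = 2.95 mm = 2.95×10⁻³ m
(α₁L₁ + α₂L₂)ΔT = g
α₁L₁ + α₂L₂ = 8.20×10⁻⁶×0.9812 + 1.2×10⁻⁵×1.810 = 2.976584×10⁻⁵ m/K
ΔT = 2.95×10⁻³ / 2.976584×10⁻⁵ = 99.11 K
T = 21.6 + 99.11 = 120.71 °C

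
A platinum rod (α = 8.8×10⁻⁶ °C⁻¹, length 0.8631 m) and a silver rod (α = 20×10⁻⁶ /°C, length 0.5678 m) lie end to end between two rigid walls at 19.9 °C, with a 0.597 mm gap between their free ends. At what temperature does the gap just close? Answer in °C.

Gap closes when ΔL₁ + ΔL₂ = 0.597 mm = 5.97×10⁻⁴ m
(α₁L₁ + α₂L₂)ΔT = g
α₁L₁ + α₂L₂ = 8.8×10⁻⁶×0.8631 + 20×10⁻⁶×0.5678 = 1.895128×10⁻⁵ m/K
ΔT = 5.97×10⁻⁴ / 1.895128×10⁻⁵ = 31.502 K
T = 19.9 + 31.502 = 51.402 °C

T = 51.4 °C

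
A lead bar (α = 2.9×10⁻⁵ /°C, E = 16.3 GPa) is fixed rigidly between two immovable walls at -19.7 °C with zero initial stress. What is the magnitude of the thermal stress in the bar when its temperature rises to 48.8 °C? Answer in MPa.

Fully constrained: the free strain ε = αΔT is blocked, so σ = Eε = EαΔT.
|ΔT| = 68.5 K
σ = 16.3×10⁹ × 2.9×10⁻⁵ × 68.5 = 3.24×10⁷ Pa

σ = 32.4 MPa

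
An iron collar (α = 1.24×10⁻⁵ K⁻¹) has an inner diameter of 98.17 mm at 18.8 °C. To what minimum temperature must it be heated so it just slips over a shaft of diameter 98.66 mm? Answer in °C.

T = 421 °C

Required Δd = 98.66 − 98.17 = 0.49 mm
Δd = αd₀ΔT ⇒ ΔT = Δd/(αd₀) = 0.49 / (1.24×10⁻⁵ × 98.17) = 402.53 K
T_min = 18.8 + 402.53 = 421.33 °C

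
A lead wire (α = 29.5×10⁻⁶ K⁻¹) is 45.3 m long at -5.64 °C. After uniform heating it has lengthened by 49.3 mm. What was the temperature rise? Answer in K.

ΔL = αL₀ΔT ⇒ ΔT = ΔL / (αL₀)
ΔT = 49.3×10⁻³ m / (29.5×10⁻⁶ × 45.3 m) = 36.892 K

ΔT = 36.9 K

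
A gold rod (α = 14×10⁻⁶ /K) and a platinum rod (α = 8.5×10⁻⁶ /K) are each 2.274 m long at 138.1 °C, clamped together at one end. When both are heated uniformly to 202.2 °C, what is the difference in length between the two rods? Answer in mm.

0.802 mm

ΔT = 64.1 K
gold: ΔL = 14×10⁻⁶ × 2.274 m × 64.1 = 2.0407×10⁻³ m = 2.0407 mm
platinum: ΔL = 8.5×10⁻⁶ × 2.274 m × 64.1 = 1.2390×10⁻³ m = 1.2390 mm
difference = 2.0407 − 1.2390 = 0.8017 mm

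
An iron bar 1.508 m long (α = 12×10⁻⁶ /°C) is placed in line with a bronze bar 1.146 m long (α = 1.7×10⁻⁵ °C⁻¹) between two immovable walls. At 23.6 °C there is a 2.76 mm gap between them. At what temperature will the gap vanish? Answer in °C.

Gap closes when ΔL₁ + ΔL₂ = 2.76 mm = 2.76×10⁻³ m
(α₁L₁ + α₂L₂)ΔT = g
α₁L₁ + α₂L₂ = 12×10⁻⁶×1.508 + 1.7×10⁻⁵×1.146 = 3.7578×10⁻⁵ m/K
ΔT = 2.76×10⁻³ / 3.7578×10⁻⁵ = 73.447 K
T = 23.6 + 73.447 = 97.047 °C

T = 97.0 °C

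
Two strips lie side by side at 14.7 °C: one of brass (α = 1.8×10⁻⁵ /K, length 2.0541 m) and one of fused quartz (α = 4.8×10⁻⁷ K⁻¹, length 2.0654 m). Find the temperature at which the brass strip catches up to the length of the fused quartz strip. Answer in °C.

T = 328.7 °C

L₁(1 + α₁ΔT) = L₂(1 + α₂ΔT) ⇒ ΔT = (L₂ − L₁)/(α₁L₁ − α₂L₂)
L₂ − L₁ = 2.0654 − 2.0541 = 1.13×10⁻² m
α₁L₁ − α₂L₂ = 1.8×10⁻⁵×2.0541 − 4.8×10⁻⁷×2.0654 = 3.5982408×10⁻⁵ m/K
ΔT = 1.13×10⁻² / 3.5982408×10⁻⁵ = 314.042 K
T = 14.7 + 314.042 = 328.742 °C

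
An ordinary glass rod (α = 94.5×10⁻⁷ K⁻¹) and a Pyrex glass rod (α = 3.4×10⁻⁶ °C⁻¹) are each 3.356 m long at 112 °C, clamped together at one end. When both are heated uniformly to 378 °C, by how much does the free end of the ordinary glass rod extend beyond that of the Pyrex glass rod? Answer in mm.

ΔT = 266 K
ordinary glass: ΔL = 94.5×10⁻⁷ × 3.356 m × 266 = 8.4360×10⁻³ m = 8.4360 mm
Pyrex glass: ΔL = 3.4×10⁻⁶ × 3.356 m × 266 = 3.0352×10⁻³ m = 3.0352 mm
difference = 8.4360 − 3.0352 = 5.4008 mm

5.40 mm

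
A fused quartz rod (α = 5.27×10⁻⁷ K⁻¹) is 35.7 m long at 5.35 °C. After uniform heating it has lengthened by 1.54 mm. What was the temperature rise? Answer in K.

ΔT = 81.9 K

ΔL = αL₀ΔT ⇒ ΔT = ΔL / (αL₀)
ΔT = 1.54×10⁻³ m / (5.27×10⁻⁷ × 35.7 m) = 81.854 K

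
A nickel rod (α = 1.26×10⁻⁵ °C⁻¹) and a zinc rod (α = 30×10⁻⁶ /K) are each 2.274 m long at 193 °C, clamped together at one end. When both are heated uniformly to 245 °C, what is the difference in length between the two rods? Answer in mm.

2.06 mm

ΔT = 52 K
nickel: ΔL = 1.26×10⁻⁵ × 2.274 m × 52 = 1.4899×10⁻³ m = 1.4899 mm
zinc: ΔL = 30×10⁻⁶ × 2.274 m × 52 = 3.5474×10⁻³ m = 3.5474 mm
difference = 3.5474 − 1.4899 = 2.0575 mm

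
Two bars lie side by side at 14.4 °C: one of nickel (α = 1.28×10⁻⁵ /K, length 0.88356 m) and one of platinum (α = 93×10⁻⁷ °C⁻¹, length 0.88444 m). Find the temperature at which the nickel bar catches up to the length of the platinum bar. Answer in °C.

L₁(1 + α₁ΔT) = L₂(1 + α₂ΔT) ⇒ ΔT = (L₂ − L₁)/(α₁L₁ − α₂L₂)
L₂ − L₁ = 0.88444 − 0.88356 = 8.80×10⁻⁴ m
α₁L₁ − α₂L₂ = 1.28×10⁻⁵×0.88356 − 93×10⁻⁷×0.88444 = 3.084276×10⁻⁶ m/K
ΔT = 8.80×10⁻⁴ / 3.084276×10⁻⁶ = 285.318 K
T = 14.4 + 285.318 = 299.718 °C

T = 299.7 °C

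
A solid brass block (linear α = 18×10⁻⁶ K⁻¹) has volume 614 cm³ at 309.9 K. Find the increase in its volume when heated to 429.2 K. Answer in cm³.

Isotropic solid: β ≈ 3α = 5.4×10⁻⁵ /K; ΔT = 119.3 K
ΔV = 3αV₀ΔT = 3(18×10⁻⁶)(614)(119.3) = 3.96 cm³

ΔV = 3.96 cm³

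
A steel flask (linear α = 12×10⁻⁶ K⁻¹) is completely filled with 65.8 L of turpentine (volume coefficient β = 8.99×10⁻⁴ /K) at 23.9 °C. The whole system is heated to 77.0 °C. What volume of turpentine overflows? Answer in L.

The flask also expands: β_container ≈ 3α = 3.6×10⁻⁵ /K
Net overflow = V₀(β_liq − 3α_cont)ΔT
β − 3α = 8.99×10⁻⁴ − 3.6×10⁻⁵ = 8.63×10⁻⁴ /K; ΔT = 53.1 K
ΔV = 65.8 × 8.63×10⁻⁴ × 53.1 = 3.02 L

3.02 L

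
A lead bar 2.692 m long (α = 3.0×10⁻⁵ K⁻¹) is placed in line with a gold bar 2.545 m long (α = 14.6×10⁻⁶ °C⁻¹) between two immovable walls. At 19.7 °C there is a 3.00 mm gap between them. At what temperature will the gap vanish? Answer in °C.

T = 45.1 °C

Gap closes when ΔL₁ + ΔL₂ = 3.00 mm = 3.00×10⁻³ m
(α₁L₁ + α₂L₂)ΔT = g
α₁L₁ + α₂L₂ = 3.0×10⁻⁵×2.692 + 14.6×10⁻⁶×2.545 = 1.17917×10⁻⁴ m/K
ΔT = 3.00×10⁻³ / 1.17917×10⁻⁴ = 25.442 K
T = 19.7 + 25.442 = 45.142 °C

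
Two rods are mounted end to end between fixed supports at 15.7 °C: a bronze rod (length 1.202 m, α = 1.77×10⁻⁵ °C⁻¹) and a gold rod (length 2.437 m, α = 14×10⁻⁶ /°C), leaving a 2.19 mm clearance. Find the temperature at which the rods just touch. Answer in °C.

α₁L₁ = 2.12754×10⁻⁵ m/K, α₂L₂ = 3.4118×10⁻⁵ m/K → total 5.53934×10⁻⁵ m/K
ΔT = g/(α₁L₁+α₂L₂) = 2.19×10⁻³ / 5.53934×10⁻⁵ = 39.535 K
T = 15.7 + 39.535 = 55.235 °C

T = 55.2 °C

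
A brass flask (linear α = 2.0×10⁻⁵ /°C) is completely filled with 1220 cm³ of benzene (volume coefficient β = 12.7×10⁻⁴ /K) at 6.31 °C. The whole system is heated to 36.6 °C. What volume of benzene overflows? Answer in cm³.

The flask also expands: β_container ≈ 3α = 6.0×10⁻⁵ /K
Net overflow = V₀(β_liq − 3α_cont)ΔT
β − 3α = 1.27×10⁻³ − 6.0×10⁻⁵ = 1.21×10⁻³ /K; ΔT = 30.29 K
ΔV = 1220 × 1.21×10⁻³ × 30.29 = 44.7 cm³

44.7 cm³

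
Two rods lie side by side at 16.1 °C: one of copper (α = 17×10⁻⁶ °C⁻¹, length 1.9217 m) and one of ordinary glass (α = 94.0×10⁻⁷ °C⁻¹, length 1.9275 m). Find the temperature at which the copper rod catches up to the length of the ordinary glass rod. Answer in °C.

T = 414.7 °C

Equal length when α₁L₁ΔT − α₂L₂ΔT = L₂ − L₁ = 5.80×10⁻³ m
α₁L₁ = 3.26689×10⁻⁵, α₂L₂ = 1.81185×10⁻⁵ → Δ(αL) = 1.45504×10⁻⁵ m/K
ΔT = 5.80×10⁻³ / 1.45504×10⁻⁵ = 398.614 K, so T = 16.1 + 398.614 = 414.714 °C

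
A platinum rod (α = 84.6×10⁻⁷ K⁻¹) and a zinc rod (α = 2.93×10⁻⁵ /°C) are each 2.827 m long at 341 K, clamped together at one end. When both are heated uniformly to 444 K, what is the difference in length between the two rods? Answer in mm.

ΔT = 103 K
platinum: ΔL = 84.6×10⁻⁷ × 2.827 m × 103 = 2.4634×10⁻³ m = 2.4634 mm
zinc: ΔL = 2.93×10⁻⁵ × 2.827 m × 103 = 8.5316×10⁻³ m = 8.5316 mm
difference = 8.5316 − 2.4634 = 6.0682 mm

6.07 mm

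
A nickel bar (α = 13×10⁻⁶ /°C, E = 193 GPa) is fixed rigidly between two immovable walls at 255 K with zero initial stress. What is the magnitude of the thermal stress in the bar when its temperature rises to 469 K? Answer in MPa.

σ = 537 MPa

Fully constrained: the free strain ε = αΔT is blocked, so σ = Eε = EαΔT.
|ΔT| = 214 K
σ = 193×10⁹ × 13×10⁻⁶ × 214 = 5.37×10⁸ Pa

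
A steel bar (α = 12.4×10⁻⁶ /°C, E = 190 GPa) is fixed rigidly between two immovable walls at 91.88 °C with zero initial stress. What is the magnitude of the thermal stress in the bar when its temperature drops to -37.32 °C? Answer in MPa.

σ = 304 MPa

Fully constrained: the free strain ε = αΔT is blocked, so σ = Eε = EαΔT.
|ΔT| = 129.20 K
σ = 190×10⁹ × 12.4×10⁻⁶ × 129.20 = 3.04×10⁸ Pa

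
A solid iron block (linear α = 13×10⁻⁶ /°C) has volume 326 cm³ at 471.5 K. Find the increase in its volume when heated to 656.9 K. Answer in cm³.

ΔV = 2.36 cm³

Isotropic solid: β ≈ 3α = 3.9×10⁻⁵ /K; ΔT = 185.4 K
ΔV = 3αV₀ΔT = 3(13×10⁻⁶)(326)(185.4) = 2.36 cm³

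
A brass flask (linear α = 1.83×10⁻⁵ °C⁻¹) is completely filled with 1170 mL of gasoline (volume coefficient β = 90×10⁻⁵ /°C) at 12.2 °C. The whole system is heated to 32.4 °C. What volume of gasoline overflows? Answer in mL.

The flask also expands: β_container ≈ 3α = 5.49×10⁻⁵ /K
Net overflow = V₀(β_liq − 3α_cont)ΔT
β − 3α = 9.00×10⁻⁴ − 5.49×10⁻⁵ = 8.451×10⁻⁴ /K; ΔT = 20.2 K
ΔV = 1170 × 8.451×10⁻⁴ × 20.2 = 20.0 mL

20.0 mL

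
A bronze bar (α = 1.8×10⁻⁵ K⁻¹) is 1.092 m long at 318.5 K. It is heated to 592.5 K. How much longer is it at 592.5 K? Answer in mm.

|ΔT| = |592.5 − 318.5| = 274.0 K
ΔL = αL₀ΔT = (1.8×10⁻⁵)(1.092)(274.0) = 5.39×10⁻³ m

ΔL = 5.39 mm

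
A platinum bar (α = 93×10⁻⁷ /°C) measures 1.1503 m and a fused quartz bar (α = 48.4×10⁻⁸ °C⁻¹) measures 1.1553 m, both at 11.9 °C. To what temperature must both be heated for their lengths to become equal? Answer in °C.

L₁(1 + α₁ΔT) = L₂(1 + α₂ΔT) ⇒ ΔT = (L₂ − L₁)/(α₁L₁ − α₂L₂)
L₂ − L₁ = 1.1553 − 1.1503 = 5.00×10⁻³ m
α₁L₁ − α₂L₂ = 93×10⁻⁷×1.1503 − 48.4×10⁻⁸×1.1553 = 1.01386248×10⁻⁵ m/K
ΔT = 5.00×10⁻³ / 1.01386248×10⁻⁵ = 493.164 K
T = 11.9 + 493.164 = 505.064 °C

T = 505.1 °C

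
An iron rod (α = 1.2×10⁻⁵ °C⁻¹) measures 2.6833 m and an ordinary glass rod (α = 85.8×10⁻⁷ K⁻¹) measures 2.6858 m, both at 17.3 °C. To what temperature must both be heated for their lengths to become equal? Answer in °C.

T = 290.4 °C

Equal length when α₁L₁ΔT − α₂L₂ΔT = L₂ − L₁ = 2.50×10⁻³ m
α₁L₁ = 3.21996×10⁻⁵, α₂L₂ = 2.3044164×10⁻⁵ → Δ(αL) = 9.155436×10⁻⁶ m/K
ΔT = 2.50×10⁻³ / 9.155436×10⁻⁶ = 273.062 K, so T = 17.3 + 273.062 = 290.362 °C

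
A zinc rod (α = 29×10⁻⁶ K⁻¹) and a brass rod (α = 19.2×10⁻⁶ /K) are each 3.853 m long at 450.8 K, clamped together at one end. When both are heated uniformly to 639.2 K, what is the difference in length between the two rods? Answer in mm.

7.11 mm

ΔT = 188.4 K
zinc: ΔL = 29×10⁻⁶ × 3.853 m × 188.4 = 2.1051×10⁻² m = 21.051 mm
brass: ΔL = 19.2×10⁻⁶ × 3.853 m × 188.4 = 1.3937×10⁻² m = 13.937 mm
difference = 21.051 − 13.937 = 7.114 mm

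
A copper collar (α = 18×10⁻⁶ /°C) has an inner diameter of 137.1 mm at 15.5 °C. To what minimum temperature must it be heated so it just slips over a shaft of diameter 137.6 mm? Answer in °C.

T = 218 °C

Required Δd = 137.6 − 137.1 = 0.5 mm
Δd = αd₀ΔT ⇒ ΔT = Δd/(αd₀) = 0.5 / (18×10⁻⁶ × 137.1) = 202.61 K
T_min = 15.5 + 202.61 = 218.11 °C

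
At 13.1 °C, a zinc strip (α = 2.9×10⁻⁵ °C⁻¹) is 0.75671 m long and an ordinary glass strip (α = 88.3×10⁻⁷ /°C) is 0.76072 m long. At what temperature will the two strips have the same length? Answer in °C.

T = 276.4 °C

Equal length when α₁L₁ΔT − α₂L₂ΔT = L₂ − L₁ = 4.01×10⁻³ m
α₁L₁ = 2.194459×10⁻⁵, α₂L₂ = 6.7171576×10⁻⁶ → Δ(αL) = 1.52274324×10⁻⁵ m/K
ΔT = 4.01×10⁻³ / 1.52274324×10⁻⁵ = 263.341 K, so T = 13.1 + 263.341 = 276.441 °C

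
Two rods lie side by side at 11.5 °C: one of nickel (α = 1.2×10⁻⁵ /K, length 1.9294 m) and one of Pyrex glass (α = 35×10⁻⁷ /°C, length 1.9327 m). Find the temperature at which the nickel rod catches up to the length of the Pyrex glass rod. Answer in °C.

Equal length when α₁L₁ΔT − α₂L₂ΔT = L₂ − L₁ = 3.30×10⁻³ m
α₁L₁ = 2.31528×10⁻⁵, α₂L₂ = 6.76445×10⁻⁶ → Δ(αL) = 1.638835×10⁻⁵ m/K
ΔT = 3.30×10⁻³ / 1.638835×10⁻⁵ = 201.363 K, so T = 11.5 + 201.363 = 212.863 °C

T = 212.9 °C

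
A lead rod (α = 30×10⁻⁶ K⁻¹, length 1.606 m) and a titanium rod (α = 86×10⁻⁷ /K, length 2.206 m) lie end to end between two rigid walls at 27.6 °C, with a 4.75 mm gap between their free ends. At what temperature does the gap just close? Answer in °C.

T = 98.3 °C

Gap closes when ΔL₁ + ΔL₂ = 4.75 mm = 4.75×10⁻³ m
(α₁L₁ + α₂L₂)ΔT = g
α₁L₁ + α₂L₂ = 30×10⁻⁶×1.606 + 86×10⁻⁷×2.206 = 6.71516×10⁻⁵ m/K
ΔT = 4.75×10⁻³ / 6.71516×10⁻⁵ = 70.735 K
T = 27.6 + 70.735 = 98.335 °C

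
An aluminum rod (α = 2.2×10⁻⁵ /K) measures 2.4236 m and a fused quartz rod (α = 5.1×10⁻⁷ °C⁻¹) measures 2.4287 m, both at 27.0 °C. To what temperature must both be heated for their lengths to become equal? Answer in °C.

T = 124.9 °C

L₁(1 + α₁ΔT) = L₂(1 + α₂ΔT) ⇒ ΔT = (L₂ − L₁)/(α₁L₁ − α₂L₂)
L₂ − L₁ = 2.4287 − 2.4236 = 5.10×10⁻³ m
α₁L₁ − α₂L₂ = 2.2×10⁻⁵×2.4236 − 5.1×10⁻⁷×2.4287 = 5.2080563×10⁻⁵ m/K
ΔT = 5.10×10⁻³ / 5.2080563×10⁻⁵ = 97.925 K
T = 27.0 + 97.925 = 124.925 °C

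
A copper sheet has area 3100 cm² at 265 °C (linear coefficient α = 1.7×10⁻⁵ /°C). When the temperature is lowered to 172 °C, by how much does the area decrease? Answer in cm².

ΔA = 9.80 cm²

Area coefficient ≈ 2α; |ΔT| = 93 K
ΔA = 2αA₀ΔT = 2(1.7×10⁻⁵)(3100)(93) = 9.80 cm²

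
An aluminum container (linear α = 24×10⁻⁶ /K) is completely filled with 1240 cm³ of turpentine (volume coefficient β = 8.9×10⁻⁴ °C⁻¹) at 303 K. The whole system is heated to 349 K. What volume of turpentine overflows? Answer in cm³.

The container also expands: β_container ≈ 3α = 7.2×10⁻⁵ /K
Net overflow = V₀(β_liq − 3α_cont)ΔT
β − 3α = 8.90×10⁻⁴ − 7.2×10⁻⁵ = 8.18×10⁻⁴ /K; ΔT = 46 K
ΔV = 1240 × 8.18×10⁻⁴ × 46 = 46.7 cm³

46.7 cm³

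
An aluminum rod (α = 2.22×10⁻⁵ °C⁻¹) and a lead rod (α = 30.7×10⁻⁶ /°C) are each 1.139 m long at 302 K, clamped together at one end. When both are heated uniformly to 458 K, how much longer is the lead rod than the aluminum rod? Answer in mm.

1.51 mm

ΔT = 156 K
aluminum: ΔL = 2.22×10⁻⁵ × 1.139 m × 156 = 3.9446×10⁻³ m = 3.9446 mm
lead: ΔL = 30.7×10⁻⁶ × 1.139 m × 156 = 5.4549×10⁻³ m = 5.4549 mm
difference = 5.4549 − 3.9446 = 1.5103 mm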